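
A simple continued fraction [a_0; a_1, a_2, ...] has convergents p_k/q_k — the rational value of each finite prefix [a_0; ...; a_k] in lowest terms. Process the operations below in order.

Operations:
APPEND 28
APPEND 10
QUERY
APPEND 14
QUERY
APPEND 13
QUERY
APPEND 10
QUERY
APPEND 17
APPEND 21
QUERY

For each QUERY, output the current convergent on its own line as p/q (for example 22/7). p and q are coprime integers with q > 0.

281/10
3962/141
51787/1843
521832/18571
187903383/6687121

APPEND 28: p_0 = 28·1 + 0 = 28, q_0 = 28·0 + 1 = 1 → 28/1
APPEND 10: p_1 = 10·28 + 1 = 281, q_1 = 10·1 + 0 = 10 → 281/10
APPEND 14: p_2 = 14·281 + 28 = 3962, q_2 = 14·10 + 1 = 141 → 3962/141
APPEND 13: p_3 = 13·3962 + 281 = 51787, q_3 = 13·141 + 10 = 1843 → 51787/1843
APPEND 10: p_4 = 10·51787 + 3962 = 521832, q_4 = 10·1843 + 141 = 18571 → 521832/18571
APPEND 17: p_5 = 17·521832 + 51787 = 8922931, q_5 = 17·18571 + 1843 = 317550 → 8922931/317550
APPEND 21: p_6 = 21·8922931 + 521832 = 187903383, q_6 = 21·317550 + 18571 = 6687121 → 187903383/6687121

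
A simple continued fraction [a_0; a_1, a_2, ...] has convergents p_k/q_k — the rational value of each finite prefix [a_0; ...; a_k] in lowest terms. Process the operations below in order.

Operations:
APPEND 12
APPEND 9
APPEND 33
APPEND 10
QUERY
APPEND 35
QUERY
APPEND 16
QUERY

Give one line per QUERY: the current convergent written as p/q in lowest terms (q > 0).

APPEND 12: p_0 = 12·1 + 0 = 12, q_0 = 12·0 + 1 = 1 → 12/1
APPEND 9: p_1 = 9·12 + 1 = 109, q_1 = 9·1 + 0 = 9 → 109/9
APPEND 33: p_2 = 33·109 + 12 = 3609, q_2 = 33·9 + 1 = 298 → 3609/298
APPEND 10: p_3 = 10·3609 + 109 = 36199, q_3 = 10·298 + 9 = 2989 → 36199/2989
APPEND 35: p_4 = 35·36199 + 3609 = 1270574, q_4 = 35·2989 + 298 = 104913 → 1270574/104913
APPEND 16: p_5 = 16·1270574 + 36199 = 20365383, q_5 = 16·104913 + 2989 = 1681597 → 20365383/1681597

36199/2989
1270574/104913
20365383/1681597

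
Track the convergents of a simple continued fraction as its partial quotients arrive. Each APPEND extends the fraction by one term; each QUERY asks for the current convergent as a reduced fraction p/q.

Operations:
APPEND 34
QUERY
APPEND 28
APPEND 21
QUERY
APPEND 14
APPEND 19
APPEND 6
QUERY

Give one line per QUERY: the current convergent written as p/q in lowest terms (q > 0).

APPEND 34: p_0 = 34·1 + 0 = 34, q_0 = 34·0 + 1 = 1 → 34/1
APPEND 28: p_1 = 28·34 + 1 = 953, q_1 = 28·1 + 0 = 28 → 953/28
APPEND 21: p_2 = 21·953 + 34 = 20047, q_2 = 21·28 + 1 = 589 → 20047/589
APPEND 14: p_3 = 14·20047 + 953 = 281611, q_3 = 14·589 + 28 = 8274 → 281611/8274
APPEND 19: p_4 = 19·281611 + 20047 = 5370656, q_4 = 19·8274 + 589 = 157795 → 5370656/157795
APPEND 6: p_5 = 6·5370656 + 281611 = 32505547, q_5 = 6·157795 + 8274 = 955044 → 32505547/955044

34/1
20047/589
32505547/955044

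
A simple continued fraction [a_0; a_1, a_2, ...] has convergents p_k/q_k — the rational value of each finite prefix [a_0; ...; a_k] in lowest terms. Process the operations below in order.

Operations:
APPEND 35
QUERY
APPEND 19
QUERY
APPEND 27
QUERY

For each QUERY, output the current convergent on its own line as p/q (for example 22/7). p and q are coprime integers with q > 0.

35/1
666/19
18017/514

APPEND 35: p_0 = 35·1 + 0 = 35, q_0 = 35·0 + 1 = 1 → 35/1
APPEND 19: p_1 = 19·35 + 1 = 666, q_1 = 19·1 + 0 = 19 → 666/19
APPEND 27: p_2 = 27·666 + 35 = 18017, q_2 = 27·19 + 1 = 514 → 18017/514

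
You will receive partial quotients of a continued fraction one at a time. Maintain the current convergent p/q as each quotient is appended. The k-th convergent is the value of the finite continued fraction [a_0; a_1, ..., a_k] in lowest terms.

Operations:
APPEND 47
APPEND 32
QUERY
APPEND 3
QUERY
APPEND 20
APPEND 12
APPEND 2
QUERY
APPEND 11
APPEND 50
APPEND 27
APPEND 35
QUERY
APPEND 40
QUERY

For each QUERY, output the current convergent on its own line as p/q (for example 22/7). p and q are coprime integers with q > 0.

1505/32
4562/97
2327749/49494
1267122995789/26942331649
50721085103874/1078462233743

APPEND 47: p_0 = 47·1 + 0 = 47, q_0 = 47·0 + 1 = 1 → 47/1
APPEND 32: p_1 = 32·47 + 1 = 1505, q_1 = 32·1 + 0 = 32 → 1505/32
APPEND 3: p_2 = 3·1505 + 47 = 4562, q_2 = 3·32 + 1 = 97 → 4562/97
APPEND 20: p_3 = 20·4562 + 1505 = 92745, q_3 = 20·97 + 32 = 1972 → 92745/1972
APPEND 12: p_4 = 12·92745 + 4562 = 1117502, q_4 = 12·1972 + 97 = 23761 → 1117502/23761
APPEND 2: p_5 = 2·1117502 + 92745 = 2327749, q_5 = 2·23761 + 1972 = 49494 → 2327749/49494
APPEND 11: p_6 = 11·2327749 + 1117502 = 26722741, q_6 = 11·49494 + 23761 = 568195 → 26722741/568195
APPEND 50: p_7 = 50·26722741 + 2327749 = 1338464799, q_7 = 50·568195 + 49494 = 28459244 → 1338464799/28459244
APPEND 27: p_8 = 27·1338464799 + 26722741 = 36165272314, q_8 = 27·28459244 + 568195 = 768967783 → 36165272314/768967783
APPEND 35: p_9 = 35·36165272314 + 1338464799 = 1267122995789, q_9 = 35·768967783 + 28459244 = 26942331649 → 1267122995789/26942331649
APPEND 40: p_10 = 40·1267122995789 + 36165272314 = 50721085103874, q_10 = 40·26942331649 + 768967783 = 1078462233743 → 50721085103874/1078462233743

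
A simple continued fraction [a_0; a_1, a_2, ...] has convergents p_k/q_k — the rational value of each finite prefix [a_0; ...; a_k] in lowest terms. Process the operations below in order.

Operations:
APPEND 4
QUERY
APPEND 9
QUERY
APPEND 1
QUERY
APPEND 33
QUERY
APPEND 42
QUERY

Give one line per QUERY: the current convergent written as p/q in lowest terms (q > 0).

APPEND 4: p_0 = 4·1 + 0 = 4, q_0 = 4·0 + 1 = 1 → 4/1
APPEND 9: p_1 = 9·4 + 1 = 37, q_1 = 9·1 + 0 = 9 → 37/9
APPEND 1: p_2 = 1·37 + 4 = 41, q_2 = 1·9 + 1 = 10 → 41/10
APPEND 33: p_3 = 33·41 + 37 = 1390, q_3 = 33·10 + 9 = 339 → 1390/339
APPEND 42: p_4 = 42·1390 + 41 = 58421, q_4 = 42·339 + 10 = 14248 → 58421/14248

4/1
37/9
41/10
1390/339
58421/14248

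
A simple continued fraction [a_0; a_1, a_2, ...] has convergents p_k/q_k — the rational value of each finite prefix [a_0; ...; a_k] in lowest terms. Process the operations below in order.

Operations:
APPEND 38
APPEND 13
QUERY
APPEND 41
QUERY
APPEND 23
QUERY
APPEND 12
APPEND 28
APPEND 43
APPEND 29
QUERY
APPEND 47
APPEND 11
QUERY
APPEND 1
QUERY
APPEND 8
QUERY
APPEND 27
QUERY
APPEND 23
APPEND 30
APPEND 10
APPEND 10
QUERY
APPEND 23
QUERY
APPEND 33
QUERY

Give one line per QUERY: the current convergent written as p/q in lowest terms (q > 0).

APPEND 38: p_0 = 38·1 + 0 = 38, q_0 = 38·0 + 1 = 1 → 38/1
APPEND 13: p_1 = 13·38 + 1 = 495, q_1 = 13·1 + 0 = 13 → 495/13
APPEND 41: p_2 = 41·495 + 38 = 20333, q_2 = 41·13 + 1 = 534 → 20333/534
APPEND 23: p_3 = 23·20333 + 495 = 468154, q_3 = 23·534 + 13 = 12295 → 468154/12295
APPEND 12: p_4 = 12·468154 + 20333 = 5638181, q_4 = 12·12295 + 534 = 148074 → 5638181/148074
APPEND 28: p_5 = 28·5638181 + 468154 = 158337222, q_5 = 28·148074 + 12295 = 4158367 → 158337222/4158367
APPEND 43: p_6 = 43·158337222 + 5638181 = 6814138727, q_6 = 43·4158367 + 148074 = 178957855 → 6814138727/178957855
APPEND 29: p_7 = 29·6814138727 + 158337222 = 197768360305, q_7 = 29·178957855 + 4158367 = 5193936162 → 197768360305/5193936162
APPEND 47: p_8 = 47·197768360305 + 6814138727 = 9301927073062, q_8 = 47·5193936162 + 178957855 = 244293957469 → 9301927073062/244293957469
APPEND 11: p_9 = 11·9301927073062 + 197768360305 = 102518966163987, q_9 = 11·244293957469 + 5193936162 = 2692427468321 → 102518966163987/2692427468321
APPEND 1: p_10 = 1·102518966163987 + 9301927073062 = 111820893237049, q_10 = 1·2692427468321 + 244293957469 = 2936721425790 → 111820893237049/2936721425790
APPEND 8: p_11 = 8·111820893237049 + 102518966163987 = 997086112060379, q_11 = 8·2936721425790 + 2692427468321 = 26186198874641 → 997086112060379/26186198874641
APPEND 27: p_12 = 27·997086112060379 + 111820893237049 = 27033145918867282, q_12 = 27·26186198874641 + 2936721425790 = 709964091041097 → 27033145918867282/709964091041097
APPEND 23: p_13 = 23·27033145918867282 + 997086112060379 = 622759442246007865, q_13 = 23·709964091041097 + 26186198874641 = 16355360292819872 → 622759442246007865/16355360292819872
APPEND 30: p_14 = 30·622759442246007865 + 27033145918867282 = 18709816413299103232, q_14 = 30·16355360292819872 + 709964091041097 = 491370772875637257 → 18709816413299103232/491370772875637257
APPEND 10: p_15 = 10·18709816413299103232 + 622759442246007865 = 187720923575237040185, q_15 = 10·491370772875637257 + 16355360292819872 = 4930063089049192442 → 187720923575237040185/4930063089049192442
APPEND 10: p_16 = 10·187720923575237040185 + 18709816413299103232 = 1895919052165669505082, q_16 = 10·4930063089049192442 + 491370772875637257 = 49792001663367561677 → 1895919052165669505082/49792001663367561677
APPEND 23: p_17 = 23·1895919052165669505082 + 187720923575237040185 = 43793859123385635657071, q_17 = 23·49792001663367561677 + 4930063089049192442 = 1150146101346503111013 → 43793859123385635657071/1150146101346503111013
APPEND 33: p_18 = 33·43793859123385635657071 + 1895919052165669505082 = 1447093270123891646188425, q_18 = 33·1150146101346503111013 + 49792001663367561677 = 38004613346097970225106 → 1447093270123891646188425/38004613346097970225106

495/13
20333/534
468154/12295
197768360305/5193936162
102518966163987/2692427468321
111820893237049/2936721425790
997086112060379/26186198874641
27033145918867282/709964091041097
1895919052165669505082/49792001663367561677
43793859123385635657071/1150146101346503111013
1447093270123891646188425/38004613346097970225106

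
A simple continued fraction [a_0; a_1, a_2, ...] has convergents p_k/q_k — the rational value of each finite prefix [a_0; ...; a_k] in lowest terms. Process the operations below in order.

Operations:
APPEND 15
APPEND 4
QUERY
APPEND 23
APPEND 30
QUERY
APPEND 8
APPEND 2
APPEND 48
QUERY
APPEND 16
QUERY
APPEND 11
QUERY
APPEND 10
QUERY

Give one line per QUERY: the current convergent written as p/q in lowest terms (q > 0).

APPEND 15: p_0 = 15·1 + 0 = 15, q_0 = 15·0 + 1 = 1 → 15/1
APPEND 4: p_1 = 4·15 + 1 = 61, q_1 = 4·1 + 0 = 4 → 61/4
APPEND 23: p_2 = 23·61 + 15 = 1418, q_2 = 23·4 + 1 = 93 → 1418/93
APPEND 30: p_3 = 30·1418 + 61 = 42601, q_3 = 30·93 + 4 = 2794 → 42601/2794
APPEND 8: p_4 = 8·42601 + 1418 = 342226, q_4 = 8·2794 + 93 = 22445 → 342226/22445
APPEND 2: p_5 = 2·342226 + 42601 = 727053, q_5 = 2·22445 + 2794 = 47684 → 727053/47684
APPEND 48: p_6 = 48·727053 + 342226 = 35240770, q_6 = 48·47684 + 22445 = 2311277 → 35240770/2311277
APPEND 16: p_7 = 16·35240770 + 727053 = 564579373, q_7 = 16·2311277 + 47684 = 37028116 → 564579373/37028116
APPEND 11: p_8 = 11·564579373 + 35240770 = 6245613873, q_8 = 11·37028116 + 2311277 = 409620553 → 6245613873/409620553
APPEND 10: p_9 = 10·6245613873 + 564579373 = 63020718103, q_9 = 10·409620553 + 37028116 = 4133233646 → 63020718103/4133233646

61/4
42601/2794
35240770/2311277
564579373/37028116
6245613873/409620553
63020718103/4133233646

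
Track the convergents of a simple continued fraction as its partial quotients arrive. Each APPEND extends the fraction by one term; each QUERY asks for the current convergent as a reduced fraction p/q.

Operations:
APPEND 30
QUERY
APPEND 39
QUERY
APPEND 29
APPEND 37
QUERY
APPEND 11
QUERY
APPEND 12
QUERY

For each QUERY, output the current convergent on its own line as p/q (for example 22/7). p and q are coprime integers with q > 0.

APPEND 30: p_0 = 30·1 + 0 = 30, q_0 = 30·0 + 1 = 1 → 30/1
APPEND 39: p_1 = 39·30 + 1 = 1171, q_1 = 39·1 + 0 = 39 → 1171/39
APPEND 29: p_2 = 29·1171 + 30 = 33989, q_2 = 29·39 + 1 = 1132 → 33989/1132
APPEND 37: p_3 = 37·33989 + 1171 = 1258764, q_3 = 37·1132 + 39 = 41923 → 1258764/41923
APPEND 11: p_4 = 11·1258764 + 33989 = 13880393, q_4 = 11·41923 + 1132 = 462285 → 13880393/462285
APPEND 12: p_5 = 12·13880393 + 1258764 = 167823480, q_5 = 12·462285 + 41923 = 5589343 → 167823480/5589343

30/1
1171/39
1258764/41923
13880393/462285
167823480/5589343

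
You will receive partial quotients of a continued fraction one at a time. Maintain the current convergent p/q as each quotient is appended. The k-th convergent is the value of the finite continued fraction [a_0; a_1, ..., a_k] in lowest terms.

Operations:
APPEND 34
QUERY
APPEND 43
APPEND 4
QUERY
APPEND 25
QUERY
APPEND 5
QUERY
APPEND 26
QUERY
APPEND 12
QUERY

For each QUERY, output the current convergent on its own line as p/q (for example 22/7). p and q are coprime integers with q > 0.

APPEND 34: p_0 = 34·1 + 0 = 34, q_0 = 34·0 + 1 = 1 → 34/1
APPEND 43: p_1 = 43·34 + 1 = 1463, q_1 = 43·1 + 0 = 43 → 1463/43
APPEND 4: p_2 = 4·1463 + 34 = 5886, q_2 = 4·43 + 1 = 173 → 5886/173
APPEND 25: p_3 = 25·5886 + 1463 = 148613, q_3 = 25·173 + 43 = 4368 → 148613/4368
APPEND 5: p_4 = 5·148613 + 5886 = 748951, q_4 = 5·4368 + 173 = 22013 → 748951/22013
APPEND 26: p_5 = 26·748951 + 148613 = 19621339, q_5 = 26·22013 + 4368 = 576706 → 19621339/576706
APPEND 12: p_6 = 12·19621339 + 748951 = 236205019, q_6 = 12·576706 + 22013 = 6942485 → 236205019/6942485

34/1
5886/173
148613/4368
748951/22013
19621339/576706
236205019/6942485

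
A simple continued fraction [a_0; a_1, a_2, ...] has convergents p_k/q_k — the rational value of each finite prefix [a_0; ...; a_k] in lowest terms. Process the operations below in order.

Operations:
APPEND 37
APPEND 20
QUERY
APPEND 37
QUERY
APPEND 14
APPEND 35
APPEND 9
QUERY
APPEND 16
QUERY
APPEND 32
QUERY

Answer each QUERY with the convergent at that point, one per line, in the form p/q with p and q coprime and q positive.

741/20
27454/741
121937738/3291173
1964509657/53023299
62986246762/1700036741

APPEND 37: p_0 = 37·1 + 0 = 37, q_0 = 37·0 + 1 = 1 → 37/1
APPEND 20: p_1 = 20·37 + 1 = 741, q_1 = 20·1 + 0 = 20 → 741/20
APPEND 37: p_2 = 37·741 + 37 = 27454, q_2 = 37·20 + 1 = 741 → 27454/741
APPEND 14: p_3 = 14·27454 + 741 = 385097, q_3 = 14·741 + 20 = 10394 → 385097/10394
APPEND 35: p_4 = 35·385097 + 27454 = 13505849, q_4 = 35·10394 + 741 = 364531 → 13505849/364531
APPEND 9: p_5 = 9·13505849 + 385097 = 121937738, q_5 = 9·364531 + 10394 = 3291173 → 121937738/3291173
APPEND 16: p_6 = 16·121937738 + 13505849 = 1964509657, q_6 = 16·3291173 + 364531 = 53023299 → 1964509657/53023299
APPEND 32: p_7 = 32·1964509657 + 121937738 = 62986246762, q_7 = 32·53023299 + 3291173 = 1700036741 → 62986246762/1700036741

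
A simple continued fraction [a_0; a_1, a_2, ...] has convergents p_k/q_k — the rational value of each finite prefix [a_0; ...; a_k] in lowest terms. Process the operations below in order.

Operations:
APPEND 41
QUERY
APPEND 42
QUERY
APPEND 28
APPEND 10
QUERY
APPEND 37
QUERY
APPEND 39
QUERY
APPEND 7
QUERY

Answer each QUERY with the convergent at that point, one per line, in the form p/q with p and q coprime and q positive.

APPEND 41: p_0 = 41·1 + 0 = 41, q_0 = 41·0 + 1 = 1 → 41/1
APPEND 42: p_1 = 42·41 + 1 = 1723, q_1 = 42·1 + 0 = 42 → 1723/42
APPEND 28: p_2 = 28·1723 + 41 = 48285, q_2 = 28·42 + 1 = 1177 → 48285/1177
APPEND 10: p_3 = 10·48285 + 1723 = 484573, q_3 = 10·1177 + 42 = 11812 → 484573/11812
APPEND 37: p_4 = 37·484573 + 48285 = 17977486, q_4 = 37·11812 + 1177 = 438221 → 17977486/438221
APPEND 39: p_5 = 39·17977486 + 484573 = 701606527, q_5 = 39·438221 + 11812 = 17102431 → 701606527/17102431
APPEND 7: p_6 = 7·701606527 + 17977486 = 4929223175, q_6 = 7·17102431 + 438221 = 120155238 → 4929223175/120155238

41/1
1723/42
484573/11812
17977486/438221
701606527/17102431
4929223175/120155238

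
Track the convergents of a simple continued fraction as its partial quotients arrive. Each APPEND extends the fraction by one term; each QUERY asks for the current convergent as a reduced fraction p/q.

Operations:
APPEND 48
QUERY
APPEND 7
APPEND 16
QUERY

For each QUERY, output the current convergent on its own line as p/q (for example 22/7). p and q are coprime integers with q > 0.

APPEND 48: p_0 = 48·1 + 0 = 48, q_0 = 48·0 + 1 = 1 → 48/1
APPEND 7: p_1 = 7·48 + 1 = 337, q_1 = 7·1 + 0 = 7 → 337/7
APPEND 16: p_2 = 16·337 + 48 = 5440, q_2 = 16·7 + 1 = 113 → 5440/113

48/1
5440/113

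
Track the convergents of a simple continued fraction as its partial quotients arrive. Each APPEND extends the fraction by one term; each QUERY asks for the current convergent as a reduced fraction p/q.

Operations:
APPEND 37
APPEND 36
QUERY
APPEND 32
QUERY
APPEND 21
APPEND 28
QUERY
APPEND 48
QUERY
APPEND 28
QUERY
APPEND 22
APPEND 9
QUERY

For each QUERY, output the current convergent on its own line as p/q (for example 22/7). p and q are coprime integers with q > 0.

1333/36
42693/1153
25183501/680125
1209705934/32670249
33896949653/915447097
6756380334353/182468004544

APPEND 37: p_0 = 37·1 + 0 = 37, q_0 = 37·0 + 1 = 1 → 37/1
APPEND 36: p_1 = 36·37 + 1 = 1333, q_1 = 36·1 + 0 = 36 → 1333/36
APPEND 32: p_2 = 32·1333 + 37 = 42693, q_2 = 32·36 + 1 = 1153 → 42693/1153
APPEND 21: p_3 = 21·42693 + 1333 = 897886, q_3 = 21·1153 + 36 = 24249 → 897886/24249
APPEND 28: p_4 = 28·897886 + 42693 = 25183501, q_4 = 28·24249 + 1153 = 680125 → 25183501/680125
APPEND 48: p_5 = 48·25183501 + 897886 = 1209705934, q_5 = 48·680125 + 24249 = 32670249 → 1209705934/32670249
APPEND 28: p_6 = 28·1209705934 + 25183501 = 33896949653, q_6 = 28·32670249 + 680125 = 915447097 → 33896949653/915447097
APPEND 22: p_7 = 22·33896949653 + 1209705934 = 746942598300, q_7 = 22·915447097 + 32670249 = 20172506383 → 746942598300/20172506383
APPEND 9: p_8 = 9·746942598300 + 33896949653 = 6756380334353, q_8 = 9·20172506383 + 915447097 = 182468004544 → 6756380334353/182468004544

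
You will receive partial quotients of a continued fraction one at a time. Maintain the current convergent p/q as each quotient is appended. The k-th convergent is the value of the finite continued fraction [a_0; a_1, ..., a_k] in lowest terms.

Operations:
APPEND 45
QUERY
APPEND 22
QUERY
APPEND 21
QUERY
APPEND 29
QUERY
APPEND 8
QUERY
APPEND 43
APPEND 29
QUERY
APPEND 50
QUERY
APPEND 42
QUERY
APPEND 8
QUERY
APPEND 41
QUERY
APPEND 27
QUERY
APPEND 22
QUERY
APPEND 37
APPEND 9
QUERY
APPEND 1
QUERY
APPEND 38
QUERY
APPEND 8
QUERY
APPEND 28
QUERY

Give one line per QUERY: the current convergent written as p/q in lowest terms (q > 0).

APPEND 45: p_0 = 45·1 + 0 = 45, q_0 = 45·0 + 1 = 1 → 45/1
APPEND 22: p_1 = 22·45 + 1 = 991, q_1 = 22·1 + 0 = 22 → 991/22
APPEND 21: p_2 = 21·991 + 45 = 20856, q_2 = 21·22 + 1 = 463 → 20856/463
APPEND 29: p_3 = 29·20856 + 991 = 605815, q_3 = 29·463 + 22 = 13449 → 605815/13449
APPEND 8: p_4 = 8·605815 + 20856 = 4867376, q_4 = 8·13449 + 463 = 108055 → 4867376/108055
APPEND 43: p_5 = 43·4867376 + 605815 = 209902983, q_5 = 43·108055 + 13449 = 4659814 → 209902983/4659814
APPEND 29: p_6 = 29·209902983 + 4867376 = 6092053883, q_6 = 29·4659814 + 108055 = 135242661 → 6092053883/135242661
APPEND 50: p_7 = 50·6092053883 + 209902983 = 304812597133, q_7 = 50·135242661 + 4659814 = 6766792864 → 304812597133/6766792864
APPEND 42: p_8 = 42·304812597133 + 6092053883 = 12808221133469, q_8 = 42·6766792864 + 135242661 = 284340542949 → 12808221133469/284340542949
APPEND 8: p_9 = 8·12808221133469 + 304812597133 = 102770581664885, q_9 = 8·284340542949 + 6766792864 = 2281491136456 → 102770581664885/2281491136456
APPEND 41: p_10 = 41·102770581664885 + 12808221133469 = 4226402069393754, q_10 = 41·2281491136456 + 284340542949 = 93825477137645 → 4226402069393754/93825477137645
APPEND 27: p_11 = 27·4226402069393754 + 102770581664885 = 114215626455296243, q_11 = 27·93825477137645 + 2281491136456 = 2535569373852871 → 114215626455296243/2535569373852871
APPEND 22: p_12 = 22·114215626455296243 + 4226402069393754 = 2516970184085911100, q_12 = 22·2535569373852871 + 93825477137645 = 55876351701900807 → 2516970184085911100/55876351701900807
APPEND 37: p_13 = 37·2516970184085911100 + 114215626455296243 = 93242112437634006943, q_13 = 37·55876351701900807 + 2535569373852871 = 2069960582344182730 → 93242112437634006943/2069960582344182730
APPEND 9: p_14 = 9·93242112437634006943 + 2516970184085911100 = 841695982122791973587, q_14 = 9·2069960582344182730 + 55876351701900807 = 18685521592799545377 → 841695982122791973587/18685521592799545377
APPEND 1: p_15 = 1·841695982122791973587 + 93242112437634006943 = 934938094560425980530, q_15 = 1·18685521592799545377 + 2069960582344182730 = 20755482175143728107 → 934938094560425980530/20755482175143728107
APPEND 38: p_16 = 38·934938094560425980530 + 841695982122791973587 = 36369343575418979233727, q_16 = 38·20755482175143728107 + 18685521592799545377 = 807393844248261213443 → 36369343575418979233727/807393844248261213443
APPEND 8: p_17 = 8·36369343575418979233727 + 934938094560425980530 = 291889686697912259850346, q_17 = 8·807393844248261213443 + 20755482175143728107 = 6479906236161233435651 → 291889686697912259850346/6479906236161233435651
APPEND 28: p_18 = 28·291889686697912259850346 + 36369343575418979233727 = 8209280571116962255043415, q_18 = 28·6479906236161233435651 + 807393844248261213443 = 182244768456762797411671 → 8209280571116962255043415/182244768456762797411671

45/1
991/22
20856/463
605815/13449
4867376/108055
6092053883/135242661
304812597133/6766792864
12808221133469/284340542949
102770581664885/2281491136456
4226402069393754/93825477137645
114215626455296243/2535569373852871
2516970184085911100/55876351701900807
841695982122791973587/18685521592799545377
934938094560425980530/20755482175143728107
36369343575418979233727/807393844248261213443
291889686697912259850346/6479906236161233435651
8209280571116962255043415/182244768456762797411671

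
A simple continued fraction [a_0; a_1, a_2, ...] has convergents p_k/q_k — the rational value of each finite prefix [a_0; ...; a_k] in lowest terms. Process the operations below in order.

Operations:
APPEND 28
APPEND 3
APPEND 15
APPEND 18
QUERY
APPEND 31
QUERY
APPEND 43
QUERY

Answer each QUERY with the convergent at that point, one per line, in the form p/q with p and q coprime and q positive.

APPEND 28: p_0 = 28·1 + 0 = 28, q_0 = 28·0 + 1 = 1 → 28/1
APPEND 3: p_1 = 3·28 + 1 = 85, q_1 = 3·1 + 0 = 3 → 85/3
APPEND 15: p_2 = 15·85 + 28 = 1303, q_2 = 15·3 + 1 = 46 → 1303/46
APPEND 18: p_3 = 18·1303 + 85 = 23539, q_3 = 18·46 + 3 = 831 → 23539/831
APPEND 31: p_4 = 31·23539 + 1303 = 731012, q_4 = 31·831 + 46 = 25807 → 731012/25807
APPEND 43: p_5 = 43·731012 + 23539 = 31457055, q_5 = 43·25807 + 831 = 1110532 → 31457055/1110532

23539/831
731012/25807
31457055/1110532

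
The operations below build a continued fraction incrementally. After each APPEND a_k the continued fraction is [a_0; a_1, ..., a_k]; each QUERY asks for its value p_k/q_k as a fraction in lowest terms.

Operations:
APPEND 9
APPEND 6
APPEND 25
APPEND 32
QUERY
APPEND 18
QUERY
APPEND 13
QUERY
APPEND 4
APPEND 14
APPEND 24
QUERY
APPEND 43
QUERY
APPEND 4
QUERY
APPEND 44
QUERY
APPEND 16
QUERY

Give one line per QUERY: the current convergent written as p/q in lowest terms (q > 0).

APPEND 9: p_0 = 9·1 + 0 = 9, q_0 = 9·0 + 1 = 1 → 9/1
APPEND 6: p_1 = 6·9 + 1 = 55, q_1 = 6·1 + 0 = 6 → 55/6
APPEND 25: p_2 = 25·55 + 9 = 1384, q_2 = 25·6 + 1 = 151 → 1384/151
APPEND 32: p_3 = 32·1384 + 55 = 44343, q_3 = 32·151 + 6 = 4838 → 44343/4838
APPEND 18: p_4 = 18·44343 + 1384 = 799558, q_4 = 18·4838 + 151 = 87235 → 799558/87235
APPEND 13: p_5 = 13·799558 + 44343 = 10438597, q_5 = 13·87235 + 4838 = 1138893 → 10438597/1138893
APPEND 4: p_6 = 4·10438597 + 799558 = 42553946, q_6 = 4·1138893 + 87235 = 4642807 → 42553946/4642807
APPEND 14: p_7 = 14·42553946 + 10438597 = 606193841, q_7 = 14·4642807 + 1138893 = 66138191 → 606193841/66138191
APPEND 24: p_8 = 24·606193841 + 42553946 = 14591206130, q_8 = 24·66138191 + 4642807 = 1591959391 → 14591206130/1591959391
APPEND 43: p_9 = 43·14591206130 + 606193841 = 628028057431, q_9 = 43·1591959391 + 66138191 = 68520392004 → 628028057431/68520392004
APPEND 4: p_10 = 4·628028057431 + 14591206130 = 2526703435854, q_10 = 4·68520392004 + 1591959391 = 275673527407 → 2526703435854/275673527407
APPEND 44: p_11 = 44·2526703435854 + 628028057431 = 111802979235007, q_11 = 44·275673527407 + 68520392004 = 12198155597912 → 111802979235007/12198155597912
APPEND 16: p_12 = 16·111802979235007 + 2526703435854 = 1791374371195966, q_12 = 16·12198155597912 + 275673527407 = 195446163093999 → 1791374371195966/195446163093999

44343/4838
799558/87235
10438597/1138893
14591206130/1591959391
628028057431/68520392004
2526703435854/275673527407
111802979235007/12198155597912
1791374371195966/195446163093999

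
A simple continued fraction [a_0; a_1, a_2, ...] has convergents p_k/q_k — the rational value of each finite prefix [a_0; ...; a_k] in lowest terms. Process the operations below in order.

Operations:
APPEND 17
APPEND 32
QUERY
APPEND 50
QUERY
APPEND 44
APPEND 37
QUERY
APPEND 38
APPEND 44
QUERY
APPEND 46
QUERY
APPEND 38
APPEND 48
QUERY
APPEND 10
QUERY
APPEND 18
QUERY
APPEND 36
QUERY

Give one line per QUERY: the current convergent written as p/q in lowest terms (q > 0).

APPEND 17: p_0 = 17·1 + 0 = 17, q_0 = 17·0 + 1 = 1 → 17/1
APPEND 32: p_1 = 32·17 + 1 = 545, q_1 = 32·1 + 0 = 32 → 545/32
APPEND 50: p_2 = 50·545 + 17 = 27267, q_2 = 50·32 + 1 = 1601 → 27267/1601
APPEND 44: p_3 = 44·27267 + 545 = 1200293, q_3 = 44·1601 + 32 = 70476 → 1200293/70476
APPEND 37: p_4 = 37·1200293 + 27267 = 44438108, q_4 = 37·70476 + 1601 = 2609213 → 44438108/2609213
APPEND 38: p_5 = 38·44438108 + 1200293 = 1689848397, q_5 = 38·2609213 + 70476 = 99220570 → 1689848397/99220570
APPEND 44: p_6 = 44·1689848397 + 44438108 = 74397767576, q_6 = 44·99220570 + 2609213 = 4368314293 → 74397767576/4368314293
APPEND 46: p_7 = 46·74397767576 + 1689848397 = 3423987156893, q_7 = 46·4368314293 + 99220570 = 201041678048 → 3423987156893/201041678048
APPEND 38: p_8 = 38·3423987156893 + 74397767576 = 130185909729510, q_8 = 38·201041678048 + 4368314293 = 7643952080117 → 130185909729510/7643952080117
APPEND 48: p_9 = 48·130185909729510 + 3423987156893 = 6252347654173373, q_9 = 48·7643952080117 + 201041678048 = 367110741523664 → 6252347654173373/367110741523664
APPEND 10: p_10 = 10·6252347654173373 + 130185909729510 = 62653662451463240, q_10 = 10·367110741523664 + 7643952080117 = 3678751367316757 → 62653662451463240/3678751367316757
APPEND 18: p_11 = 18·62653662451463240 + 6252347654173373 = 1134018271780511693, q_11 = 18·3678751367316757 + 367110741523664 = 66584635353225290 → 1134018271780511693/66584635353225290
APPEND 36: p_12 = 36·1134018271780511693 + 62653662451463240 = 40887311446549884188, q_12 = 36·66584635353225290 + 3678751367316757 = 2400725624083427197 → 40887311446549884188/2400725624083427197

545/32
27267/1601
44438108/2609213
74397767576/4368314293
3423987156893/201041678048
6252347654173373/367110741523664
62653662451463240/3678751367316757
1134018271780511693/66584635353225290
40887311446549884188/2400725624083427197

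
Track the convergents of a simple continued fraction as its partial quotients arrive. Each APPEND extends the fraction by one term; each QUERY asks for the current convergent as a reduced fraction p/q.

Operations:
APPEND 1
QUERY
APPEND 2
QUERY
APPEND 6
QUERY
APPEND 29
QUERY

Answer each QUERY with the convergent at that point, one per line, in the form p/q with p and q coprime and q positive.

APPEND 1: p_0 = 1·1 + 0 = 1, q_0 = 1·0 + 1 = 1 → 1/1
APPEND 2: p_1 = 2·1 + 1 = 3, q_1 = 2·1 + 0 = 2 → 3/2
APPEND 6: p_2 = 6·3 + 1 = 19, q_2 = 6·2 + 1 = 13 → 19/13
APPEND 29: p_3 = 29·19 + 3 = 554, q_3 = 29·13 + 2 = 379 → 554/379

1/1
3/2
19/13
554/379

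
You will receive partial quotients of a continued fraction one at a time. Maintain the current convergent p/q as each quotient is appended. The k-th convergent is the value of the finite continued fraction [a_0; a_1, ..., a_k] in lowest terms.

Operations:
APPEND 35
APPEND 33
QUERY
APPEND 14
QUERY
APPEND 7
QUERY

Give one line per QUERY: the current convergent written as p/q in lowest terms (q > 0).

APPEND 35: p_0 = 35·1 + 0 = 35, q_0 = 35·0 + 1 = 1 → 35/1
APPEND 33: p_1 = 33·35 + 1 = 1156, q_1 = 33·1 + 0 = 33 → 1156/33
APPEND 14: p_2 = 14·1156 + 35 = 16219, q_2 = 14·33 + 1 = 463 → 16219/463
APPEND 7: p_3 = 7·16219 + 1156 = 114689, q_3 = 7·463 + 33 = 3274 → 114689/3274

1156/33
16219/463
114689/3274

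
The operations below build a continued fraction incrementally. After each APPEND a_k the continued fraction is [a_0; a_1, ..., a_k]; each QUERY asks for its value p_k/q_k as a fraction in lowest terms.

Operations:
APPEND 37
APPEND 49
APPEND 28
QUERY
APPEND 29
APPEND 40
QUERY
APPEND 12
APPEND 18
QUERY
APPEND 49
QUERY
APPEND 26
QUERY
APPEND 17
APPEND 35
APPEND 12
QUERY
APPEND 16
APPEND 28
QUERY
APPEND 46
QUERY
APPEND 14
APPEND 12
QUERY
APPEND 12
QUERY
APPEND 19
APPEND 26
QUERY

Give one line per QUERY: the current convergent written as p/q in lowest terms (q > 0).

APPEND 37: p_0 = 37·1 + 0 = 37, q_0 = 37·0 + 1 = 1 → 37/1
APPEND 49: p_1 = 49·37 + 1 = 1814, q_1 = 49·1 + 0 = 49 → 1814/49
APPEND 28: p_2 = 28·1814 + 37 = 50829, q_2 = 28·49 + 1 = 1373 → 50829/1373
APPEND 29: p_3 = 29·50829 + 1814 = 1475855, q_3 = 29·1373 + 49 = 39866 → 1475855/39866
APPEND 40: p_4 = 40·1475855 + 50829 = 59085029, q_4 = 40·39866 + 1373 = 1596013 → 59085029/1596013
APPEND 12: p_5 = 12·59085029 + 1475855 = 710496203, q_5 = 12·1596013 + 39866 = 19192022 → 710496203/19192022
APPEND 18: p_6 = 18·710496203 + 59085029 = 12848016683, q_6 = 18·19192022 + 1596013 = 347052409 → 12848016683/347052409
APPEND 49: p_7 = 49·12848016683 + 710496203 = 630263313670, q_7 = 49·347052409 + 19192022 = 17024760063 → 630263313670/17024760063
APPEND 26: p_8 = 26·630263313670 + 12848016683 = 16399694172103, q_8 = 26·17024760063 + 347052409 = 442990814047 → 16399694172103/442990814047
APPEND 17: p_9 = 17·16399694172103 + 630263313670 = 279425064239421, q_9 = 17·442990814047 + 17024760063 = 7547868598862 → 279425064239421/7547868598862
APPEND 35: p_10 = 35·279425064239421 + 16399694172103 = 9796276942551838, q_10 = 35·7547868598862 + 442990814047 = 264618391774217 → 9796276942551838/264618391774217
APPEND 12: p_11 = 12·9796276942551838 + 279425064239421 = 117834748374861477, q_11 = 12·264618391774217 + 7547868598862 = 3182968569889466 → 117834748374861477/3182968569889466
APPEND 16: p_12 = 16·117834748374861477 + 9796276942551838 = 1895152250940335470, q_12 = 16·3182968569889466 + 264618391774217 = 51192115510005673 → 1895152250940335470/51192115510005673
APPEND 28: p_13 = 28·1895152250940335470 + 117834748374861477 = 53182097774704254637, q_13 = 28·51192115510005673 + 3182968569889466 = 1436562202850048310 → 53182097774704254637/1436562202850048310
APPEND 46: p_14 = 46·53182097774704254637 + 1895152250940335470 = 2448271649887336048772, q_14 = 46·1436562202850048310 + 51192115510005673 = 66133053446612227933 → 2448271649887336048772/66133053446612227933
APPEND 14: p_15 = 14·2448271649887336048772 + 53182097774704254637 = 34328985196197408937445, q_15 = 14·66133053446612227933 + 1436562202850048310 = 927299310455421239372 → 34328985196197408937445/927299310455421239372
APPEND 12: p_16 = 12·34328985196197408937445 + 2448271649887336048772 = 414396094004256243298112, q_16 = 12·927299310455421239372 + 66133053446612227933 = 11193724778911667100397 → 414396094004256243298112/11193724778911667100397
APPEND 12: p_17 = 12·414396094004256243298112 + 34328985196197408937445 = 5007082113247272328514789, q_17 = 12·11193724778911667100397 + 927299310455421239372 = 135251996657395426444136 → 5007082113247272328514789/135251996657395426444136
APPEND 19: p_18 = 19·5007082113247272328514789 + 414396094004256243298112 = 95548956245702430485079103, q_18 = 19·135251996657395426444136 + 11193724778911667100397 = 2580981661269424769538981 → 95548956245702430485079103/2580981661269424769538981
APPEND 26: p_19 = 26·95548956245702430485079103 + 5007082113247272328514789 = 2489279944501510464940571467, q_19 = 26·2580981661269424769538981 + 135251996657395426444136 = 67240775189662439434457642 → 2489279944501510464940571467/67240775189662439434457642

50829/1373
59085029/1596013
12848016683/347052409
630263313670/17024760063
16399694172103/442990814047
117834748374861477/3182968569889466
53182097774704254637/1436562202850048310
2448271649887336048772/66133053446612227933
414396094004256243298112/11193724778911667100397
5007082113247272328514789/135251996657395426444136
2489279944501510464940571467/67240775189662439434457642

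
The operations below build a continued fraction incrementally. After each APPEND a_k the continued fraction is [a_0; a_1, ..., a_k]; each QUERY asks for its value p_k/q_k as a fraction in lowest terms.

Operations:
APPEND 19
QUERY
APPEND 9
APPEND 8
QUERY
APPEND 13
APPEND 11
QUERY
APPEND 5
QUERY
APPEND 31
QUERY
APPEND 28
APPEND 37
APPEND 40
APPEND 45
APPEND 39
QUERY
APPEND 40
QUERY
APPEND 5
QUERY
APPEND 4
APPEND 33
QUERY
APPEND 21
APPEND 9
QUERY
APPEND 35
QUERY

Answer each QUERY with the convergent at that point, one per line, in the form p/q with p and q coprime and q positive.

APPEND 19: p_0 = 19·1 + 0 = 19, q_0 = 19·0 + 1 = 1 → 19/1
APPEND 9: p_1 = 9·19 + 1 = 172, q_1 = 9·1 + 0 = 9 → 172/9
APPEND 8: p_2 = 8·172 + 19 = 1395, q_2 = 8·9 + 1 = 73 → 1395/73
APPEND 13: p_3 = 13·1395 + 172 = 18307, q_3 = 13·73 + 9 = 958 → 18307/958
APPEND 11: p_4 = 11·18307 + 1395 = 202772, q_4 = 11·958 + 73 = 10611 → 202772/10611
APPEND 5: p_5 = 5·202772 + 18307 = 1032167, q_5 = 5·10611 + 958 = 54013 → 1032167/54013
APPEND 31: p_6 = 31·1032167 + 202772 = 32199949, q_6 = 31·54013 + 10611 = 1685014 → 32199949/1685014
APPEND 28: p_7 = 28·32199949 + 1032167 = 902630739, q_7 = 28·1685014 + 54013 = 47234405 → 902630739/47234405
APPEND 37: p_8 = 37·902630739 + 32199949 = 33429537292, q_8 = 37·47234405 + 1685014 = 1749357999 → 33429537292/1749357999
APPEND 40: p_9 = 40·33429537292 + 902630739 = 1338084122419, q_9 = 40·1749357999 + 47234405 = 70021554365 → 1338084122419/70021554365
APPEND 45: p_10 = 45·1338084122419 + 33429537292 = 60247215046147, q_10 = 45·70021554365 + 1749357999 = 3152719304424 → 60247215046147/3152719304424
APPEND 39: p_11 = 39·60247215046147 + 1338084122419 = 2350979470922152, q_11 = 39·3152719304424 + 70021554365 = 123026074426901 → 2350979470922152/123026074426901
APPEND 40: p_12 = 40·2350979470922152 + 60247215046147 = 94099426051932227, q_12 = 40·123026074426901 + 3152719304424 = 4924195696380464 → 94099426051932227/4924195696380464
APPEND 5: p_13 = 5·94099426051932227 + 2350979470922152 = 472848109730583287, q_13 = 5·4924195696380464 + 123026074426901 = 24744004556329221 → 472848109730583287/24744004556329221
APPEND 4: p_14 = 4·472848109730583287 + 94099426051932227 = 1985491864974265375, q_14 = 4·24744004556329221 + 4924195696380464 = 103900213921697348 → 1985491864974265375/103900213921697348
APPEND 33: p_15 = 33·1985491864974265375 + 472848109730583287 = 65994079653881340662, q_15 = 33·103900213921697348 + 24744004556329221 = 3453451063972341705 → 65994079653881340662/3453451063972341705
APPEND 21: p_16 = 21·65994079653881340662 + 1985491864974265375 = 1387861164596482419277, q_16 = 21·3453451063972341705 + 103900213921697348 = 72626372557340873153 → 1387861164596482419277/72626372557340873153
APPEND 9: p_17 = 9·1387861164596482419277 + 65994079653881340662 = 12556744561022223114155, q_17 = 9·72626372557340873153 + 3453451063972341705 = 657090804080040200082 → 12556744561022223114155/657090804080040200082
APPEND 35: p_18 = 35·12556744561022223114155 + 1387861164596482419277 = 440873920800374291414702, q_18 = 35·657090804080040200082 + 72626372557340873153 = 23070804515358747876023 → 440873920800374291414702/23070804515358747876023

19/1
1395/73
202772/10611
1032167/54013
32199949/1685014
2350979470922152/123026074426901
94099426051932227/4924195696380464
472848109730583287/24744004556329221
65994079653881340662/3453451063972341705
12556744561022223114155/657090804080040200082
440873920800374291414702/23070804515358747876023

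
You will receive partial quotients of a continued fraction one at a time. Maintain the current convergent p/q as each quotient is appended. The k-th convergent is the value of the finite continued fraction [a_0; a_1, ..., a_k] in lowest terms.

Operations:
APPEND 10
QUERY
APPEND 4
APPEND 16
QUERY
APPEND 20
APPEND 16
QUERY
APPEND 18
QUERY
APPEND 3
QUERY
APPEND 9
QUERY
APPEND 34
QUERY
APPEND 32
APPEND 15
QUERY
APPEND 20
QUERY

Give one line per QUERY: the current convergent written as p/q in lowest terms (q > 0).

10/1
666/65
214442/20929
3873317/378026
11834393/1155007
110382854/10773089
3764851429/367440033
1812549280159/176900252208
36371571231762/3549773898305

APPEND 10: p_0 = 10·1 + 0 = 10, q_0 = 10·0 + 1 = 1 → 10/1
APPEND 4: p_1 = 4·10 + 1 = 41, q_1 = 4·1 + 0 = 4 → 41/4
APPEND 16: p_2 = 16·41 + 10 = 666, q_2 = 16·4 + 1 = 65 → 666/65
APPEND 20: p_3 = 20·666 + 41 = 13361, q_3 = 20·65 + 4 = 1304 → 13361/1304
APPEND 16: p_4 = 16·13361 + 666 = 214442, q_4 = 16·1304 + 65 = 20929 → 214442/20929
APPEND 18: p_5 = 18·214442 + 13361 = 3873317, q_5 = 18·20929 + 1304 = 378026 → 3873317/378026
APPEND 3: p_6 = 3·3873317 + 214442 = 11834393, q_6 = 3·378026 + 20929 = 1155007 → 11834393/1155007
APPEND 9: p_7 = 9·11834393 + 3873317 = 110382854, q_7 = 9·1155007 + 378026 = 10773089 → 110382854/10773089
APPEND 34: p_8 = 34·110382854 + 11834393 = 3764851429, q_8 = 34·10773089 + 1155007 = 367440033 → 3764851429/367440033
APPEND 32: p_9 = 32·3764851429 + 110382854 = 120585628582, q_9 = 32·367440033 + 10773089 = 11768854145 → 120585628582/11768854145
APPEND 15: p_10 = 15·120585628582 + 3764851429 = 1812549280159, q_10 = 15·11768854145 + 367440033 = 176900252208 → 1812549280159/176900252208
APPEND 20: p_11 = 20·1812549280159 + 120585628582 = 36371571231762, q_11 = 20·176900252208 + 11768854145 = 3549773898305 → 36371571231762/3549773898305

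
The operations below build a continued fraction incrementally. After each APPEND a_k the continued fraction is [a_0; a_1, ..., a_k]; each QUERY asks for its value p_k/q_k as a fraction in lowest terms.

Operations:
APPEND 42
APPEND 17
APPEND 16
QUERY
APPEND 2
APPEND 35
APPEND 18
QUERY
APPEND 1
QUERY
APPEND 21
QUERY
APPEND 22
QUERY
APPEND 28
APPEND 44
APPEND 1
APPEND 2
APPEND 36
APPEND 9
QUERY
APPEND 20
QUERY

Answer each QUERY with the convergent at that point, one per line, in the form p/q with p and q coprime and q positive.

APPEND 42: p_0 = 42·1 + 0 = 42, q_0 = 42·0 + 1 = 1 → 42/1
APPEND 17: p_1 = 17·42 + 1 = 715, q_1 = 17·1 + 0 = 17 → 715/17
APPEND 16: p_2 = 16·715 + 42 = 11482, q_2 = 16·17 + 1 = 273 → 11482/273
APPEND 2: p_3 = 2·11482 + 715 = 23679, q_3 = 2·273 + 17 = 563 → 23679/563
APPEND 35: p_4 = 35·23679 + 11482 = 840247, q_4 = 35·563 + 273 = 19978 → 840247/19978
APPEND 18: p_5 = 18·840247 + 23679 = 15148125, q_5 = 18·19978 + 563 = 360167 → 15148125/360167
APPEND 1: p_6 = 1·15148125 + 840247 = 15988372, q_6 = 1·360167 + 19978 = 380145 → 15988372/380145
APPEND 21: p_7 = 21·15988372 + 15148125 = 350903937, q_7 = 21·380145 + 360167 = 8343212 → 350903937/8343212
APPEND 22: p_8 = 22·350903937 + 15988372 = 7735874986, q_8 = 22·8343212 + 380145 = 183930809 → 7735874986/183930809
APPEND 28: p_9 = 28·7735874986 + 350903937 = 216955403545, q_9 = 28·183930809 + 8343212 = 5158405864 → 216955403545/5158405864
APPEND 44: p_10 = 44·216955403545 + 7735874986 = 9553773630966, q_10 = 44·5158405864 + 183930809 = 227153788825 → 9553773630966/227153788825
APPEND 1: p_11 = 1·9553773630966 + 216955403545 = 9770729034511, q_11 = 1·227153788825 + 5158405864 = 232312194689 → 9770729034511/232312194689
APPEND 2: p_12 = 2·9770729034511 + 9553773630966 = 29095231699988, q_12 = 2·232312194689 + 227153788825 = 691778178203 → 29095231699988/691778178203
APPEND 36: p_13 = 36·29095231699988 + 9770729034511 = 1057199070234079, q_13 = 36·691778178203 + 232312194689 = 25136326609997 → 1057199070234079/25136326609997
APPEND 9: p_14 = 9·1057199070234079 + 29095231699988 = 9543886863806699, q_14 = 9·25136326609997 + 691778178203 = 226918717668176 → 9543886863806699/226918717668176
APPEND 20: p_15 = 20·9543886863806699 + 1057199070234079 = 191934936346368059, q_15 = 20·226918717668176 + 25136326609997 = 4563510679973517 → 191934936346368059/4563510679973517

11482/273
15148125/360167
15988372/380145
350903937/8343212
7735874986/183930809
9543886863806699/226918717668176
191934936346368059/4563510679973517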